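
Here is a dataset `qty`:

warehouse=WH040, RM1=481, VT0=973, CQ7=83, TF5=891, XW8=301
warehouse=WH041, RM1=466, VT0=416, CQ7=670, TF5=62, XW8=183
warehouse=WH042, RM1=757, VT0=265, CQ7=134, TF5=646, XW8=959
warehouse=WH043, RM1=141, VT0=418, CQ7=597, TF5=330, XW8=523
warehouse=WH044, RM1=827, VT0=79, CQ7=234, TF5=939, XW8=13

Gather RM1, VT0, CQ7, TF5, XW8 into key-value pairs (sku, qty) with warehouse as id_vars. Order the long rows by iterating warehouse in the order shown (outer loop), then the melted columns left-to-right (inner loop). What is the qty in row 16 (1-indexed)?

141

25 rows total (5 × 5). Row 16: index ⌊(16-1)/5⌋ = 3 into warehouse → WH043; (16-1) mod 5 = 0 into the melted columns → RM1.
So row 16 is (WH043, RM1, 141); qty = 141.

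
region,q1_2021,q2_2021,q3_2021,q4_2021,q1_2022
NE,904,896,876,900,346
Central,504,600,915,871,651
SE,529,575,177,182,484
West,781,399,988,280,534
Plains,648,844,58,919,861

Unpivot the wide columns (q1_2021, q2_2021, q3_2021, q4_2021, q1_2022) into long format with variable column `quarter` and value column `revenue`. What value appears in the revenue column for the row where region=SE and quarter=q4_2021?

182

Unpivoting turns each (region, wide-column) pair into one long row.
The wide cell at row SE, column q4_2021 holds 182, so the long row (SE, q4_2021) has revenue=182.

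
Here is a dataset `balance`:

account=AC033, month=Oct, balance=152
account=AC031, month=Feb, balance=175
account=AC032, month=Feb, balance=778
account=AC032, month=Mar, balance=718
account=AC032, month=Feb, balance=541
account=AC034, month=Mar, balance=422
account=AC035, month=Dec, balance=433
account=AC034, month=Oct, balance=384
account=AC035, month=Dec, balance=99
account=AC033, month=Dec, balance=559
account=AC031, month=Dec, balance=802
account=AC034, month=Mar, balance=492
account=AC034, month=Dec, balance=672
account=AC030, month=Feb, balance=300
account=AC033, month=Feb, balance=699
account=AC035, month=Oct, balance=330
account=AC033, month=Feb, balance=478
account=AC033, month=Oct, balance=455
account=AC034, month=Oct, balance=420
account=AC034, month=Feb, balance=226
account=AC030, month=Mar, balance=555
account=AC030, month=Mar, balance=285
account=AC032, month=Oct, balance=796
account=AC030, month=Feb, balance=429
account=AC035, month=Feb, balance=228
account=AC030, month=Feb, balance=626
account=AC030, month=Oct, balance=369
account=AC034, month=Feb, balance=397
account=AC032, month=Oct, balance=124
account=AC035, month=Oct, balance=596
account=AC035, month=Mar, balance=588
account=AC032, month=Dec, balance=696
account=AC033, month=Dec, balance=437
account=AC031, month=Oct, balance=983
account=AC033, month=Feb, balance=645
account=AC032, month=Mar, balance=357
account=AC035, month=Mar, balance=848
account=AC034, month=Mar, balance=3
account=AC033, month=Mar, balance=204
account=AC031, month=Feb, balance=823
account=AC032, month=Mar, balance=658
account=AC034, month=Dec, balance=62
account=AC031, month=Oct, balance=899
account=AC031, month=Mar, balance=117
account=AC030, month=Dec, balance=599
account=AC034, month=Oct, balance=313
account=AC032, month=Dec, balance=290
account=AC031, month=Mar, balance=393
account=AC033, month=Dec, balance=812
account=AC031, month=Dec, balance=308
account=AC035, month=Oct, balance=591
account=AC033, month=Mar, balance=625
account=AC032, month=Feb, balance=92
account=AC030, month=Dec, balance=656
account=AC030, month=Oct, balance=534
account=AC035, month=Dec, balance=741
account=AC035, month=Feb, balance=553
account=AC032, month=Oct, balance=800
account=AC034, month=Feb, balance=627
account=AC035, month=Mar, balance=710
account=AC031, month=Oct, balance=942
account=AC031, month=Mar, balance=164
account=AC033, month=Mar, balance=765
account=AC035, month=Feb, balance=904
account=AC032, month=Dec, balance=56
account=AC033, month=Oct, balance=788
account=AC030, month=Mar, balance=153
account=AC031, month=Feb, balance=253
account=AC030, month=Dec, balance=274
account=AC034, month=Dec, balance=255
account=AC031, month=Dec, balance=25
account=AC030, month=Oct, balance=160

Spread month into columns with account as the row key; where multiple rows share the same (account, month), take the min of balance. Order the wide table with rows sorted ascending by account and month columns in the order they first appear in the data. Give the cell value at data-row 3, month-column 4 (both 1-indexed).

With rows sorted ascending by account, row 3 is account=AC032. month columns in first-appearance order: Oct, Feb, Mar, Dec; column 4 is Dec.
Long rows with account=AC032, month=Dec: min(696, 290, 56) = 56.

56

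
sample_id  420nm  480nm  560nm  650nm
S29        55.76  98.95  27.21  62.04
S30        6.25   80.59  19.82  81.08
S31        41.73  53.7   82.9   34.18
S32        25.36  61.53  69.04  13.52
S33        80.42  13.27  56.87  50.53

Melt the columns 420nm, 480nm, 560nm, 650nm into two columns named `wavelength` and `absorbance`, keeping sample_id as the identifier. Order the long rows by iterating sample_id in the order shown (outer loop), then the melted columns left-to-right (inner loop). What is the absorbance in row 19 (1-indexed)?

56.87

20 rows total (5 × 4). Row 19: index ⌊(19-1)/4⌋ = 4 into sample_id → S33; (19-1) mod 4 = 2 into the melted columns → 560nm.
So row 19 is (S33, 560nm, 56.87); absorbance = 56.87.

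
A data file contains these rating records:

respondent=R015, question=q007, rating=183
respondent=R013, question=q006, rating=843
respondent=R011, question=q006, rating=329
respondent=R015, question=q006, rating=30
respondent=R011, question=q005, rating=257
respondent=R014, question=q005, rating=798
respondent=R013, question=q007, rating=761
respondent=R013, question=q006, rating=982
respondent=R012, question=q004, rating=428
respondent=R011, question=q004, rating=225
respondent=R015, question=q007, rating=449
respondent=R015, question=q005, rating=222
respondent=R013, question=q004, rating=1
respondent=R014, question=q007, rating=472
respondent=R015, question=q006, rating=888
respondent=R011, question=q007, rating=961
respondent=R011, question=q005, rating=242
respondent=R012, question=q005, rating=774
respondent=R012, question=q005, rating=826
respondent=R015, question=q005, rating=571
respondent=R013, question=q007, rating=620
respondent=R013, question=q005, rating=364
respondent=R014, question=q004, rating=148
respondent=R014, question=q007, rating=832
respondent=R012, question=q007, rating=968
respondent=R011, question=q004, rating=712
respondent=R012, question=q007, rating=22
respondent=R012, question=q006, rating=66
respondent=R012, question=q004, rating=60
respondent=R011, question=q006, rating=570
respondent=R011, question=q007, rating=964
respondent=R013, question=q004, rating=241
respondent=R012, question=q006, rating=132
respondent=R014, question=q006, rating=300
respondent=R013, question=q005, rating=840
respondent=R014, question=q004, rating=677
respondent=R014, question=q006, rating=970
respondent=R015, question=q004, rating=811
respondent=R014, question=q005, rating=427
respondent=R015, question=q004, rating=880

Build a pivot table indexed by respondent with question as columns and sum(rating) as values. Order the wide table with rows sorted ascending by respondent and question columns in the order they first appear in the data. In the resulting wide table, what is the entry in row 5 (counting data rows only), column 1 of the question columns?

632

With rows sorted ascending by respondent, row 5 is respondent=R015. question columns in first-appearance order: q007, q006, q005, q004; column 1 is q007.
Long rows with respondent=R015, question=q007: 183 + 449 = 632.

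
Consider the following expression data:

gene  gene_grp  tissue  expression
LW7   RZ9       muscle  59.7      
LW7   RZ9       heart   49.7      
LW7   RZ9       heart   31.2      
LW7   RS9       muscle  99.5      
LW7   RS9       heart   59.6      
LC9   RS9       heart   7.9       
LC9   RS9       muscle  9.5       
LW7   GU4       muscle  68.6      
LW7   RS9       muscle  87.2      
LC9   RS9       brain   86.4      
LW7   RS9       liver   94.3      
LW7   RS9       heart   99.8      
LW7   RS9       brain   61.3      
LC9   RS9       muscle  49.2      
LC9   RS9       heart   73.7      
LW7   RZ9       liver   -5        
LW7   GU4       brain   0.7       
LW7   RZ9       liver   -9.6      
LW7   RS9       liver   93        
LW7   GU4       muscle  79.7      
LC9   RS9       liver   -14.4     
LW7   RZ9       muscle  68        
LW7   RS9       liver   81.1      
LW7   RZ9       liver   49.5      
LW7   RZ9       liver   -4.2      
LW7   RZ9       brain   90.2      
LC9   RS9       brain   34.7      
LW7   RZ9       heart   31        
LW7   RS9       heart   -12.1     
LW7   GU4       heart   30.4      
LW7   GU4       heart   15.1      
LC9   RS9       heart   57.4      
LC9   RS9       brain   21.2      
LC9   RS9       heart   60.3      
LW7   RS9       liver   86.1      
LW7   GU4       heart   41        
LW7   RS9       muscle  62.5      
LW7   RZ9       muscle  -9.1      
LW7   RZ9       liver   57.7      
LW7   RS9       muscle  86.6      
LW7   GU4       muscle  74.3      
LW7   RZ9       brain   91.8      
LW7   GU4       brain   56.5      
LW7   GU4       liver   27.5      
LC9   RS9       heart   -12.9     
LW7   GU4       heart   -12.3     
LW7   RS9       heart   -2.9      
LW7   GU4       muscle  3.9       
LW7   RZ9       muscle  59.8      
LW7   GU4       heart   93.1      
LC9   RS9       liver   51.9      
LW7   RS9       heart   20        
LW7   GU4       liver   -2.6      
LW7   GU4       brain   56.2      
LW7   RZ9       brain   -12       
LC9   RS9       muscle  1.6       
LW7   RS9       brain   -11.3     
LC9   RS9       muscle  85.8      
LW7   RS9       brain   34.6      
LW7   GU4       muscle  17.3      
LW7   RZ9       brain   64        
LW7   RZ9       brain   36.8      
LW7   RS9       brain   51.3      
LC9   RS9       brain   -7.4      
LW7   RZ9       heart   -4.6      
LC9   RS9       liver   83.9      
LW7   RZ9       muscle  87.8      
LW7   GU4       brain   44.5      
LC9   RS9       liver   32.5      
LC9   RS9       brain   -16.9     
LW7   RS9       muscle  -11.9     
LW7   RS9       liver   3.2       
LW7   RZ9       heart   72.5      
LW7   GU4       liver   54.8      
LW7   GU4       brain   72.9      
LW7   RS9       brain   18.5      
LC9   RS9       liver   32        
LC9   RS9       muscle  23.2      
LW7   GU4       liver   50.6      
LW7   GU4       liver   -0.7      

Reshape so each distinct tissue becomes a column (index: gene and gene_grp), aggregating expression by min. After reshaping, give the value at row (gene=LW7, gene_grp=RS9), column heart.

-12.1

Rows with gene=LW7, gene_grp=RS9 and tissue=heart: expression values are 59.6, 99.8, -12.1, -2.9, 20.
min(59.6, 99.8, -12.1, -2.9, 20) = -12.1.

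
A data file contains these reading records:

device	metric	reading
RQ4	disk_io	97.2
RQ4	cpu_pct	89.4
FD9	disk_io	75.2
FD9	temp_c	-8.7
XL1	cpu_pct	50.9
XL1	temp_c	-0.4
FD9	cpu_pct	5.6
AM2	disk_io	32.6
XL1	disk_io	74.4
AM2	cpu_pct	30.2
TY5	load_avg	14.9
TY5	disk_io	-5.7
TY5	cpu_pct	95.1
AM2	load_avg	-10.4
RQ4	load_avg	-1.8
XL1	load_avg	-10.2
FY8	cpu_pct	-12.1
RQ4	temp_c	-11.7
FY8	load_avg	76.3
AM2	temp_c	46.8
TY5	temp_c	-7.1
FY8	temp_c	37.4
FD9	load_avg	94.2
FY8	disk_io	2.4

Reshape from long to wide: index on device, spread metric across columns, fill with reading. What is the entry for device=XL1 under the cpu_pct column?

50.9

Wide layout: rows indexed by device, columns are the 4 distinct metric values (disk_io, cpu_pct, temp_c, load_avg).
Cell (device=XL1, metric=cpu_pct) draws from the long row where device=XL1 and metric=cpu_pct, which has reading=50.9.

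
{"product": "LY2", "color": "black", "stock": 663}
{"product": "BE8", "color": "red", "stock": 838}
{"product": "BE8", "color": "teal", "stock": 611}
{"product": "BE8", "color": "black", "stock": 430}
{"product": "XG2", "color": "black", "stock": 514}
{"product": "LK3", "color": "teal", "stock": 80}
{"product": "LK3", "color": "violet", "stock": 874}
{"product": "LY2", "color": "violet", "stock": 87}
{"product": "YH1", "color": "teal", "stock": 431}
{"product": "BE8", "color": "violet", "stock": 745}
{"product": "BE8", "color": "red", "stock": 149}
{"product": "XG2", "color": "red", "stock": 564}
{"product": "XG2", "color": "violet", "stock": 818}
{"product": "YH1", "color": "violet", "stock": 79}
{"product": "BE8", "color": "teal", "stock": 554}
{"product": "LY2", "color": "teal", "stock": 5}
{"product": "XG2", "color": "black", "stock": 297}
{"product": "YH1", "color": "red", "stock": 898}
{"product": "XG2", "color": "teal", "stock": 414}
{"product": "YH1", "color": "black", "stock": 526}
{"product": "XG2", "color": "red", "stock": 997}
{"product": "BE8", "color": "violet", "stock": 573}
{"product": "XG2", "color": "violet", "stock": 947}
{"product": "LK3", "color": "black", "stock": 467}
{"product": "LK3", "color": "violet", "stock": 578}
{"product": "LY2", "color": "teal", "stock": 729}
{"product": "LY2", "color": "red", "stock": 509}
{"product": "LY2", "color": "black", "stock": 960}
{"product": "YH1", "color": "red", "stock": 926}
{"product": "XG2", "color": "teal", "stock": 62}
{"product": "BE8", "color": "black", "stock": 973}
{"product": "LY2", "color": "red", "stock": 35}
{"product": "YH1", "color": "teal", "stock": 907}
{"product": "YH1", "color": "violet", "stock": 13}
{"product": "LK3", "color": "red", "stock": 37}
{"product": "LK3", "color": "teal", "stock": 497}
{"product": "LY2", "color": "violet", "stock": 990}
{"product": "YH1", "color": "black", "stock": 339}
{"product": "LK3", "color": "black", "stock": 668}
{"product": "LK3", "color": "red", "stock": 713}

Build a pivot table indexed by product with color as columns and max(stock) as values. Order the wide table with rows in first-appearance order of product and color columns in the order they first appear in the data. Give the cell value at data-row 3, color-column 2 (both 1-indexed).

997

With rows in first-appearance order of product, row 3 is product=XG2. color columns in first-appearance order: black, red, teal, violet; column 2 is red.
Long rows with product=XG2, color=red: max(564, 997) = 997.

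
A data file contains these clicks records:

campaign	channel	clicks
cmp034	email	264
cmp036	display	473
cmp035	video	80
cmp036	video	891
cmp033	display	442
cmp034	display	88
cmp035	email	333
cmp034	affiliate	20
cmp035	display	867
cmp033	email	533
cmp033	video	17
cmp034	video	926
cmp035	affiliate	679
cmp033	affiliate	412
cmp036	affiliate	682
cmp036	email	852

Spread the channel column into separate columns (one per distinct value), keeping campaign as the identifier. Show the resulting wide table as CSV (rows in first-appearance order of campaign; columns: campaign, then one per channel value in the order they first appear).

Columns: campaign plus the 4 distinct channel values (email, display, video, affiliate).
For example, row cmp034 column email takes clicks=264 from the long row (cmp034, email).

campaign,email,display,video,affiliate
cmp034,264,88,926,20
cmp036,852,473,891,682
cmp035,333,867,80,679
cmp033,533,442,17,412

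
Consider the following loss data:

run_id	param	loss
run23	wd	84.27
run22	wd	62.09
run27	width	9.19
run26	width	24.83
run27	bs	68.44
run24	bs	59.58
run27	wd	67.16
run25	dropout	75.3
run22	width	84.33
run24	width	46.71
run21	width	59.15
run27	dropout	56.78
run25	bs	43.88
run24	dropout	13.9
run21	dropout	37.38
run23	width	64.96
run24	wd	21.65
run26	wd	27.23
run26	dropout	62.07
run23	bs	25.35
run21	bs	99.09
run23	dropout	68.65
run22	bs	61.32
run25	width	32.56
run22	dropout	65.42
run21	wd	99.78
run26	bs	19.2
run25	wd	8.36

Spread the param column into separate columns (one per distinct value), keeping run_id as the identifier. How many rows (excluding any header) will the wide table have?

7 distinct run_id values → 7 rows.

7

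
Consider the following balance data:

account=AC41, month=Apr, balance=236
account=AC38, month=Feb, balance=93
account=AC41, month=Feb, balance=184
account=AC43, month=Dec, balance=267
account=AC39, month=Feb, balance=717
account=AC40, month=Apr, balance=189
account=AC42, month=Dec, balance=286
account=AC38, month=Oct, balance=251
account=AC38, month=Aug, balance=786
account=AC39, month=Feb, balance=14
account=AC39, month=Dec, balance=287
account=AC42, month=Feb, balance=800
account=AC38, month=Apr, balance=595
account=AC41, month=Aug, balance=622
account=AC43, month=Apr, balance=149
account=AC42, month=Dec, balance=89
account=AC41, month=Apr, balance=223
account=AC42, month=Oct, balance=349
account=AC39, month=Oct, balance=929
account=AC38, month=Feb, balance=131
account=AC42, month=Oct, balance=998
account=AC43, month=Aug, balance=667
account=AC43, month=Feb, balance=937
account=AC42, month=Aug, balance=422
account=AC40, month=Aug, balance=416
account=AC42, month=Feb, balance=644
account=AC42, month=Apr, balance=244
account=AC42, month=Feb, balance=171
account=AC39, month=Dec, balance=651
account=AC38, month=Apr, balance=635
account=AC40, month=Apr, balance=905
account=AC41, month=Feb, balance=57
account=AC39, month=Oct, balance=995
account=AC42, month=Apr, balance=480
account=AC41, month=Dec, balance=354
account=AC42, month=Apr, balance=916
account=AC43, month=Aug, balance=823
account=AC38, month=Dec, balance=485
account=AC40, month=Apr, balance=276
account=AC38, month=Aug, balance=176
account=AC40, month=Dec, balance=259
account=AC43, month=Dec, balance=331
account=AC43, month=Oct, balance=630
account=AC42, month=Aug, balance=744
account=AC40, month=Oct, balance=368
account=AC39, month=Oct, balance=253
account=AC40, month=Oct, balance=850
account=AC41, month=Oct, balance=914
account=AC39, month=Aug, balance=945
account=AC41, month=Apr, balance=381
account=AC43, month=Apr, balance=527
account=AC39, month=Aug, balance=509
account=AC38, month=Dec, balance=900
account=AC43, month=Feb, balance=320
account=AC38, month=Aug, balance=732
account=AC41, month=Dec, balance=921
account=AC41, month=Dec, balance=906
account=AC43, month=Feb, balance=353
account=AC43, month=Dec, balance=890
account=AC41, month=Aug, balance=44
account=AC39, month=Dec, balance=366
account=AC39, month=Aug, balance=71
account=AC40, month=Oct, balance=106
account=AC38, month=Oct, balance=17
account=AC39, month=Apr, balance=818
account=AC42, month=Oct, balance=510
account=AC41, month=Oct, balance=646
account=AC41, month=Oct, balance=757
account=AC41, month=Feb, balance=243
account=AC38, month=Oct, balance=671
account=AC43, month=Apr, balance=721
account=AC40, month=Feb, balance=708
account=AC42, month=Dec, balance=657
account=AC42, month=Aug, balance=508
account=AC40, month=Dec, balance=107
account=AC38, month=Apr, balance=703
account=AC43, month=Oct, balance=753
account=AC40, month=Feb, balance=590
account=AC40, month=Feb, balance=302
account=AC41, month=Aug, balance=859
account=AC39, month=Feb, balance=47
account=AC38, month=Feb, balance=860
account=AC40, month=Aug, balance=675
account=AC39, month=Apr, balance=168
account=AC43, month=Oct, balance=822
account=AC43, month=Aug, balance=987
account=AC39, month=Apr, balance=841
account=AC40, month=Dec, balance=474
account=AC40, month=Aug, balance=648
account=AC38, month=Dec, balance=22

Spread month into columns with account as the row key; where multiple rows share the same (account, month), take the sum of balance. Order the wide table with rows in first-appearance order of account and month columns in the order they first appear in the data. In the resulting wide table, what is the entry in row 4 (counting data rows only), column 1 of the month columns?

1827

With rows in first-appearance order of account, row 4 is account=AC39. month columns in first-appearance order: Apr, Feb, Dec, Oct, Aug; column 1 is Apr.
Long rows with account=AC39, month=Apr: 818 + 168 + 841 = 1827.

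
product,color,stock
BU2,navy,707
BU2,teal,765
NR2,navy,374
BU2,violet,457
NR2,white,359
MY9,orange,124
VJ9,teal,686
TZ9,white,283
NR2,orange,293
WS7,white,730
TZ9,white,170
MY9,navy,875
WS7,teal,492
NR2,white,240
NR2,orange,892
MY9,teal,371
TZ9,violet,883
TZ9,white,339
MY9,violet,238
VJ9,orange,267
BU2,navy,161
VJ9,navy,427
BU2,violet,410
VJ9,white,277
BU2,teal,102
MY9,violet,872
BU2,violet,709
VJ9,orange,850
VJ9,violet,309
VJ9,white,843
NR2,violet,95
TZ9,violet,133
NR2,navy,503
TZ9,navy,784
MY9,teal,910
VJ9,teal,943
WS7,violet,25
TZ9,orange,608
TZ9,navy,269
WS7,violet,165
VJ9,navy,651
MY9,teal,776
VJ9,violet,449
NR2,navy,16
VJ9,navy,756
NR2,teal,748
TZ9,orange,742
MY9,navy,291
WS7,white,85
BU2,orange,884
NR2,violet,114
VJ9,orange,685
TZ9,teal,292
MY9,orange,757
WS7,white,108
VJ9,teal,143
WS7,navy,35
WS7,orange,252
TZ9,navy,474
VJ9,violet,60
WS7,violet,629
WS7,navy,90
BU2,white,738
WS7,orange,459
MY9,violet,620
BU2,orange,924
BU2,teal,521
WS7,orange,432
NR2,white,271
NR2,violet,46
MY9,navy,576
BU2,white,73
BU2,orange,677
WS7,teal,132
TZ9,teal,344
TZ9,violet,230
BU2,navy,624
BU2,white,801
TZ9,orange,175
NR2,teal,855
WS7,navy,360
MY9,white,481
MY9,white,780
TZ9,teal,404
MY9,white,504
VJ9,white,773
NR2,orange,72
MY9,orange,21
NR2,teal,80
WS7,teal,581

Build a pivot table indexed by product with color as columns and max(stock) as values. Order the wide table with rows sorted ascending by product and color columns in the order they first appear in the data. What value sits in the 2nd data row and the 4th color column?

780

With rows sorted ascending by product, row 2 is product=MY9. color columns in first-appearance order: navy, teal, violet, white, orange; column 4 is white.
Long rows with product=MY9, color=white: max(481, 780, 504) = 780.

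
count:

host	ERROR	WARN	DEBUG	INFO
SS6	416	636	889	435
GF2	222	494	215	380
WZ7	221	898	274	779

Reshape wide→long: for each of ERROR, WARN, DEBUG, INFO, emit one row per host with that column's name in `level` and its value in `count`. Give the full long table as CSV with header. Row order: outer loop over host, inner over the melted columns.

Each (host, column) pair becomes one row: 3 × 4 = 12 rows.
For example, (SS6, ERROR) → count=416.

host,level,count
SS6,ERROR,416
SS6,WARN,636
SS6,DEBUG,889
SS6,INFO,435
GF2,ERROR,222
GF2,WARN,494
GF2,DEBUG,215
GF2,INFO,380
WZ7,ERROR,221
WZ7,WARN,898
WZ7,DEBUG,274
WZ7,INFO,779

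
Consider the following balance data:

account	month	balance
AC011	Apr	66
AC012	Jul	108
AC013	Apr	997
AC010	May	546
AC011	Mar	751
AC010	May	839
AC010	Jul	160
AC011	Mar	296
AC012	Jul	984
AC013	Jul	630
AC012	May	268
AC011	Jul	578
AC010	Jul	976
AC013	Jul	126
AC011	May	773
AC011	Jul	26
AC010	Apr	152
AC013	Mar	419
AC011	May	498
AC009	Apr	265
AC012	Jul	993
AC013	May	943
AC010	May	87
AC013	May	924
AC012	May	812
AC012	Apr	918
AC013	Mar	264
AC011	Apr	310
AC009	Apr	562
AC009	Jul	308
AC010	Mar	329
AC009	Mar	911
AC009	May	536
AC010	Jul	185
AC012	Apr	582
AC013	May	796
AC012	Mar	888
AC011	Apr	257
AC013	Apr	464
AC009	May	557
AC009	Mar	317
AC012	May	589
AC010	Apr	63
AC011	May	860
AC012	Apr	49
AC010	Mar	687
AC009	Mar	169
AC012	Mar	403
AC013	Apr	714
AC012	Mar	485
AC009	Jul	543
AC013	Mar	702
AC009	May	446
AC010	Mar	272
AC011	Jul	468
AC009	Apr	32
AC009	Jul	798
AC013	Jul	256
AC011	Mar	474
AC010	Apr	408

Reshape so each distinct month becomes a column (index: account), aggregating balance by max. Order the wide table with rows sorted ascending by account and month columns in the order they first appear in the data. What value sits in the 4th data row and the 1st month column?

With rows sorted ascending by account, row 4 is account=AC012. month columns in first-appearance order: Apr, Jul, May, Mar; column 1 is Apr.
Long rows with account=AC012, month=Apr: max(918, 582, 49) = 918.

918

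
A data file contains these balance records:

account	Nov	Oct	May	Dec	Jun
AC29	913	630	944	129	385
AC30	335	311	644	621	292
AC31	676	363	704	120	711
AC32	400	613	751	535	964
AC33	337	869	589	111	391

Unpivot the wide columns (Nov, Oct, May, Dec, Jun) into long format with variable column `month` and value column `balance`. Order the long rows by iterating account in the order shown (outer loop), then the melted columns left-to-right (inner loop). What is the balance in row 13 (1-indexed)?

704

25 rows total (5 × 5). Row 13: index ⌊(13-1)/5⌋ = 2 into account → AC31; (13-1) mod 5 = 2 into the melted columns → May.
So row 13 is (AC31, May, 704); balance = 704.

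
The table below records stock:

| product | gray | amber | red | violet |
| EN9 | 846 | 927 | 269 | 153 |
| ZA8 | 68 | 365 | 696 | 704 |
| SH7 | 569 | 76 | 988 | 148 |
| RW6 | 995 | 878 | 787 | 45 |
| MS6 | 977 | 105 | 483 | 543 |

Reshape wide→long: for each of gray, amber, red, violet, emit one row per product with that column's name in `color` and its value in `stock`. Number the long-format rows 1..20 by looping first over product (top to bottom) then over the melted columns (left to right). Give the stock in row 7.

20 rows total (5 × 4). Row 7: index ⌊(7-1)/4⌋ = 1 into product → ZA8; (7-1) mod 4 = 2 into the melted columns → red.
So row 7 is (ZA8, red, 696); stock = 696.

696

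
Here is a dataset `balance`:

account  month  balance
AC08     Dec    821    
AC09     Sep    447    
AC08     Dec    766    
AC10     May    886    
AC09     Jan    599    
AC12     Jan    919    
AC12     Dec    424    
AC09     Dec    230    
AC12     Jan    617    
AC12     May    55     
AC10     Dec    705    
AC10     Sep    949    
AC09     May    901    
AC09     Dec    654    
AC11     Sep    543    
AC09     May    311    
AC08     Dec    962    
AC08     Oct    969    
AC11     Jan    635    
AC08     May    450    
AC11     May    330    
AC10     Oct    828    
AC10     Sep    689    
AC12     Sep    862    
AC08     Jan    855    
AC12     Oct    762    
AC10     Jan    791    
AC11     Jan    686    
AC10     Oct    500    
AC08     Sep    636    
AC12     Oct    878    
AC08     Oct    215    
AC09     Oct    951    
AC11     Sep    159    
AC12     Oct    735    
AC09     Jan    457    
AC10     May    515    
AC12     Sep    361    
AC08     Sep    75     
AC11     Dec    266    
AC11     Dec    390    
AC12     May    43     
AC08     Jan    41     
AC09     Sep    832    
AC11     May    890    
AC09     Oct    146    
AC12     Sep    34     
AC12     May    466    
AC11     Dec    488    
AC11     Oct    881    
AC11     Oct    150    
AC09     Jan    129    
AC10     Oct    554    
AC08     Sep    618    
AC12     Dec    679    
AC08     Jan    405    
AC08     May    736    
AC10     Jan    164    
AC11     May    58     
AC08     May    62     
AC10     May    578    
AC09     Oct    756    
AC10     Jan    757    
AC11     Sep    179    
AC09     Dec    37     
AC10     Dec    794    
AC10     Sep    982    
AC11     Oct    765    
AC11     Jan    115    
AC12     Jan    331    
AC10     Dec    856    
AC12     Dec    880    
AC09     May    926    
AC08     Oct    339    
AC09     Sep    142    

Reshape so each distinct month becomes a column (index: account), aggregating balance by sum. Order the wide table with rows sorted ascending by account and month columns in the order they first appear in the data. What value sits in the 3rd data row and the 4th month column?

1712

With rows sorted ascending by account, row 3 is account=AC10. month columns in first-appearance order: Dec, Sep, May, Jan, Oct; column 4 is Jan.
Long rows with account=AC10, month=Jan: 791 + 164 + 757 = 1712.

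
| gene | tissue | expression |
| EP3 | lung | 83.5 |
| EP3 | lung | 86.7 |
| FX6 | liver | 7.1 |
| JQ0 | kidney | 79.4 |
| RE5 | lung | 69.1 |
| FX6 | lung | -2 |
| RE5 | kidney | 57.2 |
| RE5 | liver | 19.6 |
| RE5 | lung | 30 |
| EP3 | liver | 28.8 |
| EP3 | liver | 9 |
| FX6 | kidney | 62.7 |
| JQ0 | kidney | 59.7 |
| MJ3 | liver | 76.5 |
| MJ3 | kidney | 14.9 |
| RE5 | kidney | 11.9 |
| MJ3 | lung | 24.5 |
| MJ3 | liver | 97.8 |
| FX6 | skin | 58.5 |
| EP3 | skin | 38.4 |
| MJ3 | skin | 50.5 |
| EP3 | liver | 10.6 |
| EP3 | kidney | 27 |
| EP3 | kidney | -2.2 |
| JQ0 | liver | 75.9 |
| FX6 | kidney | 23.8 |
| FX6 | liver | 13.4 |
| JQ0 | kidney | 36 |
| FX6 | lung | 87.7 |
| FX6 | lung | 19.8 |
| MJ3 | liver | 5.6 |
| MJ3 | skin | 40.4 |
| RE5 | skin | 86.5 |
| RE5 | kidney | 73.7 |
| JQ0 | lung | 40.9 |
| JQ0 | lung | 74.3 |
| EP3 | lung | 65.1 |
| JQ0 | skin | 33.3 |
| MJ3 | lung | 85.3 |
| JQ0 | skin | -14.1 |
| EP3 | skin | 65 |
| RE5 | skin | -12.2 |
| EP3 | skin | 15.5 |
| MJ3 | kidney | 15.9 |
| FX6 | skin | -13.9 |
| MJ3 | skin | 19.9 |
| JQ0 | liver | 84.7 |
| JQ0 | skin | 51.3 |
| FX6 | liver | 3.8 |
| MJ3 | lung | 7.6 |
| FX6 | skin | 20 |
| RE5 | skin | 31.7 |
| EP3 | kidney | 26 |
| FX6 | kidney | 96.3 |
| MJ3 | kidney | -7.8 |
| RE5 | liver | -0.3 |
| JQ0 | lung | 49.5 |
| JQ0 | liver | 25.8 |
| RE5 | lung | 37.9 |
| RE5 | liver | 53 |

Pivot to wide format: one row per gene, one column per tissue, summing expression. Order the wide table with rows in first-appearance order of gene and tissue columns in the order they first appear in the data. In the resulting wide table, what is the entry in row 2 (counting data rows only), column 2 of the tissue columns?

With rows in first-appearance order of gene, row 2 is gene=FX6. tissue columns in first-appearance order: lung, liver, kidney, skin; column 2 is liver.
Long rows with gene=FX6, tissue=liver: 7.1 + 13.4 + 3.8 = 24.3.

24.3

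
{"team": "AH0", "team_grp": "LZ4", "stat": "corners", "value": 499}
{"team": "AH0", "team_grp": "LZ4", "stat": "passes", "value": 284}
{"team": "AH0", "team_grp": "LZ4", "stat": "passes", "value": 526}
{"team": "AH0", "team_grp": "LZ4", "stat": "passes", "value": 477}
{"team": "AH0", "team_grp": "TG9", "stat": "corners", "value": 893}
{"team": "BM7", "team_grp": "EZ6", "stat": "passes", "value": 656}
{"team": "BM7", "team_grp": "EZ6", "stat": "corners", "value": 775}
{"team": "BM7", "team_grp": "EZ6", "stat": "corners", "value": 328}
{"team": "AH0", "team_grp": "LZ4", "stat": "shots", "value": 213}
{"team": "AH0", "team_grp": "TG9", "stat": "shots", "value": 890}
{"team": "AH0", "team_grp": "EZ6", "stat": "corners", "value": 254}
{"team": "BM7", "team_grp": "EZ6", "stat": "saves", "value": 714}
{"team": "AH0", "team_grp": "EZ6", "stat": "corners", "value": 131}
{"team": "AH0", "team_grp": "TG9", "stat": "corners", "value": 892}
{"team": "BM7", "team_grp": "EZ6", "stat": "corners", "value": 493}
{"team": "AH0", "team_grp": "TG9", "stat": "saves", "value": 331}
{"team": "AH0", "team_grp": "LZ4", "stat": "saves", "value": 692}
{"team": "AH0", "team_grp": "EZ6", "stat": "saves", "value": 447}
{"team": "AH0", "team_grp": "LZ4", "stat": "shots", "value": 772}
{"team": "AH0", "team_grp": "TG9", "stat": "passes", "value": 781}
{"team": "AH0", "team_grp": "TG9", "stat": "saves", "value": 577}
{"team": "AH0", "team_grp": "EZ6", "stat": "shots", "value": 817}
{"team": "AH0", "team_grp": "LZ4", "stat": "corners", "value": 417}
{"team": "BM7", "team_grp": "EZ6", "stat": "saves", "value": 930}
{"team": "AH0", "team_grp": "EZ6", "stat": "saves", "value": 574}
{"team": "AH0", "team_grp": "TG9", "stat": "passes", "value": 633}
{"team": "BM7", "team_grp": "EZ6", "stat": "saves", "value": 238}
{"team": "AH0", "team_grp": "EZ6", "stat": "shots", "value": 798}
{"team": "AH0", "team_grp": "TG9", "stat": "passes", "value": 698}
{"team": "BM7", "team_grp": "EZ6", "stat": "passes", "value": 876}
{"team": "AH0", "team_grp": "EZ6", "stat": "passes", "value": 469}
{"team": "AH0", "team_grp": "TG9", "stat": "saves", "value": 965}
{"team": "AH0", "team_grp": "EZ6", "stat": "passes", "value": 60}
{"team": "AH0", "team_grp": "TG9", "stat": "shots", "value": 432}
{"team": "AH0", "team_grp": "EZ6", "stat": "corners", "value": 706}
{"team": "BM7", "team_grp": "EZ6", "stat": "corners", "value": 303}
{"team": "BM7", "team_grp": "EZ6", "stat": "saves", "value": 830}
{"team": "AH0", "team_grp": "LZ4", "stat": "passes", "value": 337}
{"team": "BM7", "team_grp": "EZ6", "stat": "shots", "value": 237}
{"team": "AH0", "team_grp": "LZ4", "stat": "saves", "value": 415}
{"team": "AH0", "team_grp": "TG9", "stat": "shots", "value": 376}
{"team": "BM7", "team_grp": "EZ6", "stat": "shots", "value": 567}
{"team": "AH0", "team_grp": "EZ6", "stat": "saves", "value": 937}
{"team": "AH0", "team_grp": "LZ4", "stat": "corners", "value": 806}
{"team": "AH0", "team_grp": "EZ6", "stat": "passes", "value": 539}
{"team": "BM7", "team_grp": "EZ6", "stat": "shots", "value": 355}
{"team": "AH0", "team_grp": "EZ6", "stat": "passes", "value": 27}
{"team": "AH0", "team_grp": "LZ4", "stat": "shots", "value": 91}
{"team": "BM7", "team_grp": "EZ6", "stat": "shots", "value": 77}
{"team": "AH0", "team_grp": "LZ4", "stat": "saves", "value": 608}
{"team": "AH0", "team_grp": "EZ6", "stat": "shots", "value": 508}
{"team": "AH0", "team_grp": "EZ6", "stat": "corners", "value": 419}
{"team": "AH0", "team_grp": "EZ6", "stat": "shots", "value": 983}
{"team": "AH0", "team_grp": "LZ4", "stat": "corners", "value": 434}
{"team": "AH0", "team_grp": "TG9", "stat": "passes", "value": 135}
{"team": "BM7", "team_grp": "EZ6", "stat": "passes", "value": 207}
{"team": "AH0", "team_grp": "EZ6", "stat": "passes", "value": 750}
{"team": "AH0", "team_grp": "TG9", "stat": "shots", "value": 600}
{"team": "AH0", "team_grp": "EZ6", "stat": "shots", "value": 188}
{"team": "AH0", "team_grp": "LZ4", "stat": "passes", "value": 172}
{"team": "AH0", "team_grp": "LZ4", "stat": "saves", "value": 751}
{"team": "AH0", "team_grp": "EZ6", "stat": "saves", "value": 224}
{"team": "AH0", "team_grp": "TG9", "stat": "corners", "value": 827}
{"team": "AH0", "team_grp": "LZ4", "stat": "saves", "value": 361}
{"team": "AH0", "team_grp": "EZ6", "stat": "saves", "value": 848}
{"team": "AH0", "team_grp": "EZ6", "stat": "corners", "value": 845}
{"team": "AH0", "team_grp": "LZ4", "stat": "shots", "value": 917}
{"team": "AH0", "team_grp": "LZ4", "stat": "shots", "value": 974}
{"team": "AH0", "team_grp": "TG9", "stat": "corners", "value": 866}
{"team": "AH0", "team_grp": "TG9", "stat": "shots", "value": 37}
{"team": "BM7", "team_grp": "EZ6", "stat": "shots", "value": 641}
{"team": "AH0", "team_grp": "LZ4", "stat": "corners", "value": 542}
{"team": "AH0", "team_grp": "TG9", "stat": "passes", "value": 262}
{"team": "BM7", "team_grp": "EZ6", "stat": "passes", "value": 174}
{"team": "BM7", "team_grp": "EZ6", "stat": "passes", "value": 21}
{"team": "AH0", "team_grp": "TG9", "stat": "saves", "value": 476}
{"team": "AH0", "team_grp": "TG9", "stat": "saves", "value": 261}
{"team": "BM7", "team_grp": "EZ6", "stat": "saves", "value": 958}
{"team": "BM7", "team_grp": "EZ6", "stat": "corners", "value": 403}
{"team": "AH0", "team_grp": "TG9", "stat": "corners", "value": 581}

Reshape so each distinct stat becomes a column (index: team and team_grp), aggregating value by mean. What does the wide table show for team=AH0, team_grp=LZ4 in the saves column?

Rows with team=AH0, team_grp=LZ4 and stat=saves: value values are 692, 415, 608, 751, 361.
(692 + 415 + 608 + 751 + 361) / 5 = 565.40.

565.40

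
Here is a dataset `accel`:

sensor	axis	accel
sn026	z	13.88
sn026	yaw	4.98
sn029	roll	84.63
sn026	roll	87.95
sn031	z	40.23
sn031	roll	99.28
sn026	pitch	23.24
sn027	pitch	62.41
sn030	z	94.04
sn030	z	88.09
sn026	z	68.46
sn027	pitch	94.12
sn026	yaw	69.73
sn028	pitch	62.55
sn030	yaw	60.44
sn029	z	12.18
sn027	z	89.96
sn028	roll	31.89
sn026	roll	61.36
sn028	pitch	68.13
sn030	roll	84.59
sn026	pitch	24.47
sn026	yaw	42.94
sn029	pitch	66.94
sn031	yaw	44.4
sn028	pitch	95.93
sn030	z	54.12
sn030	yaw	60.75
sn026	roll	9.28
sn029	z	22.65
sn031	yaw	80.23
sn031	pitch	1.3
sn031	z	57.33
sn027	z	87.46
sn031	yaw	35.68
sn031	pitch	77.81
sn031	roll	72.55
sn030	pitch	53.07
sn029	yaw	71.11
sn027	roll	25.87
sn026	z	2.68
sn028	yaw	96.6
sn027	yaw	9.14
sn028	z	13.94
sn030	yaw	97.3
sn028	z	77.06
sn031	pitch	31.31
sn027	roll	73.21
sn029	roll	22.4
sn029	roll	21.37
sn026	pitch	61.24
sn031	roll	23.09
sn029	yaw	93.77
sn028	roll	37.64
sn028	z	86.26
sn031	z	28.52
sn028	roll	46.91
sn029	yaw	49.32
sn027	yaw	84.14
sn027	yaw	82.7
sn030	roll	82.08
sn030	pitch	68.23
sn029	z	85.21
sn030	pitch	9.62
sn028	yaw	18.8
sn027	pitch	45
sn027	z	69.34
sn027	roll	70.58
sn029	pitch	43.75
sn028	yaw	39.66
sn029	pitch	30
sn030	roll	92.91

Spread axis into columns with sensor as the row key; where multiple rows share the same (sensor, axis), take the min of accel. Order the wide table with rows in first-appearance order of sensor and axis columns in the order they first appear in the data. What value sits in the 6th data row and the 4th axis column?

With rows in first-appearance order of sensor, row 6 is sensor=sn028. axis columns in first-appearance order: z, yaw, roll, pitch; column 4 is pitch.
Long rows with sensor=sn028, axis=pitch: min(62.55, 68.13, 95.93) = 62.55.

62.55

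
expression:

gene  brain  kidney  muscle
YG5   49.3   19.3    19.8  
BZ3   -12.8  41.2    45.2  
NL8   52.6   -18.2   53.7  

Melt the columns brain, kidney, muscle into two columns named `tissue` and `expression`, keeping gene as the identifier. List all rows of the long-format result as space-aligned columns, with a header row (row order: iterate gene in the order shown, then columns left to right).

gene  tissue  expression
YG5   brain   49.3      
YG5   kidney  19.3      
YG5   muscle  19.8      
BZ3   brain   -12.8     
BZ3   kidney  41.2      
BZ3   muscle  45.2      
NL8   brain   52.6      
NL8   kidney  -18.2     
NL8   muscle  53.7      

Each (gene, column) pair becomes one row: 3 × 3 = 9 rows.
For example, (YG5, brain) → expression=49.3.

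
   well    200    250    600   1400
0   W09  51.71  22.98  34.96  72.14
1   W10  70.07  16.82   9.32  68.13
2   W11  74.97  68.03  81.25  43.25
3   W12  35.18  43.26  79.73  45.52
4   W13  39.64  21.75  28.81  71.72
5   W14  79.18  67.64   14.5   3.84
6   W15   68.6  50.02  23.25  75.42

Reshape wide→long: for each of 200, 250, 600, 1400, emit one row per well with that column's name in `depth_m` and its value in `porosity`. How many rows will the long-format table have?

7 well values × 4 melted columns = 28 rows.

28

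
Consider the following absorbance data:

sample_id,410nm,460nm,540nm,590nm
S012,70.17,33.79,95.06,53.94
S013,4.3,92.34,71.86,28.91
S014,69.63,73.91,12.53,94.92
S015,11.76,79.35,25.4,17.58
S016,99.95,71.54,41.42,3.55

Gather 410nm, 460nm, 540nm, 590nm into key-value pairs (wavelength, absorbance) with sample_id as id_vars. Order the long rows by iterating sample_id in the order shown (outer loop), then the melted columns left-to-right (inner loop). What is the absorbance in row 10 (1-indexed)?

20 rows total (5 × 4). Row 10: index ⌊(10-1)/4⌋ = 2 into sample_id → S014; (10-1) mod 4 = 1 into the melted columns → 460nm.
So row 10 is (S014, 460nm, 73.91); absorbance = 73.91.

73.91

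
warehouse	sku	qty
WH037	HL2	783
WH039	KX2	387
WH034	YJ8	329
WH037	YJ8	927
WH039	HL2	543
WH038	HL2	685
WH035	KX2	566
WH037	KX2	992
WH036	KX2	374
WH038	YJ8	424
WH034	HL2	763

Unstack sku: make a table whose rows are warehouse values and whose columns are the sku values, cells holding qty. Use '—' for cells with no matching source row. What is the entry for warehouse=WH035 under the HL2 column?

—

No long-format row has warehouse=WH035 and sku=HL2, so the cell is —.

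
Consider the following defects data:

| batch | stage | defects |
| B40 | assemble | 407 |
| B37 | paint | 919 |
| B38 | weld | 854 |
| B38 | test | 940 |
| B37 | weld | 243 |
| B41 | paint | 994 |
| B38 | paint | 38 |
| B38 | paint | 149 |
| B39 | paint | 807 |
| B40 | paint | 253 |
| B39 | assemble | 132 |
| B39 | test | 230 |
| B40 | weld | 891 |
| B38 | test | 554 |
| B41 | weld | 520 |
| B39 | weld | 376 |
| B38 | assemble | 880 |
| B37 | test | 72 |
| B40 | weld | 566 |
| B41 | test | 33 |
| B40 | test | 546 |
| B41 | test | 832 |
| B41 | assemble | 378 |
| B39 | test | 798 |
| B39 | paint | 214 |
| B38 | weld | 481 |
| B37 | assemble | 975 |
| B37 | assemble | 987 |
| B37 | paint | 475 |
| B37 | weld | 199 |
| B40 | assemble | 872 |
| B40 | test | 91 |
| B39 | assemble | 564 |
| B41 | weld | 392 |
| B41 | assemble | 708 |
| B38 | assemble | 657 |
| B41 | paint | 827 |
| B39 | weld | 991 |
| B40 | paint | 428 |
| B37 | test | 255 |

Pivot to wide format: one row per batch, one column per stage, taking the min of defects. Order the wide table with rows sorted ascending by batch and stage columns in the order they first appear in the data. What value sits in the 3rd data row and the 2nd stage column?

214

With rows sorted ascending by batch, row 3 is batch=B39. stage columns in first-appearance order: assemble, paint, weld, test; column 2 is paint.
Long rows with batch=B39, stage=paint: min(807, 214) = 214.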